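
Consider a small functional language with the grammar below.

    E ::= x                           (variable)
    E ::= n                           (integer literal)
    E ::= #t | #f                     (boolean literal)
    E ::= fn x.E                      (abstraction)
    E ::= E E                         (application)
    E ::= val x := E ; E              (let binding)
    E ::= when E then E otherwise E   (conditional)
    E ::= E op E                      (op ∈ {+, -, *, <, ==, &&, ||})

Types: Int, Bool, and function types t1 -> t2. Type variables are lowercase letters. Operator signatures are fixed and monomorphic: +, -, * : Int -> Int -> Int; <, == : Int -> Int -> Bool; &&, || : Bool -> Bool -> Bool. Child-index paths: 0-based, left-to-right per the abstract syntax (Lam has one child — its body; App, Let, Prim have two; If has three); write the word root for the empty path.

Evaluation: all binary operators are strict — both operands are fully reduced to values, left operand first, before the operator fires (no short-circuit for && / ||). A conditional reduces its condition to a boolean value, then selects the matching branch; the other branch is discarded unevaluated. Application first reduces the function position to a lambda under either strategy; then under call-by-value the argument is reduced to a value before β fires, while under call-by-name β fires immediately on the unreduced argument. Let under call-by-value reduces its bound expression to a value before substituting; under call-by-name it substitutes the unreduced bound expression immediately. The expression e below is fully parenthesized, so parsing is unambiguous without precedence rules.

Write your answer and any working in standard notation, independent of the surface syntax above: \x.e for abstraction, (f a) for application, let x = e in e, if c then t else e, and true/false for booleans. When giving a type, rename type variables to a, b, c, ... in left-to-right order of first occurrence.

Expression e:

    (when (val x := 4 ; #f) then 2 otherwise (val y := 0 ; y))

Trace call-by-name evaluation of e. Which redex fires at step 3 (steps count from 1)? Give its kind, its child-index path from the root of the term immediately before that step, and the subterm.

Answer: let at root : (let y = 0 in y)

Trace:
step 0: (if (let x = 4 in false) then 2 else (let y = 0 in y))
step 1: [let@0] (if false then 2 else (let y = 0 in y))
step 2: [if@root] (let y = 0 in y)
step 3: [let@root] 0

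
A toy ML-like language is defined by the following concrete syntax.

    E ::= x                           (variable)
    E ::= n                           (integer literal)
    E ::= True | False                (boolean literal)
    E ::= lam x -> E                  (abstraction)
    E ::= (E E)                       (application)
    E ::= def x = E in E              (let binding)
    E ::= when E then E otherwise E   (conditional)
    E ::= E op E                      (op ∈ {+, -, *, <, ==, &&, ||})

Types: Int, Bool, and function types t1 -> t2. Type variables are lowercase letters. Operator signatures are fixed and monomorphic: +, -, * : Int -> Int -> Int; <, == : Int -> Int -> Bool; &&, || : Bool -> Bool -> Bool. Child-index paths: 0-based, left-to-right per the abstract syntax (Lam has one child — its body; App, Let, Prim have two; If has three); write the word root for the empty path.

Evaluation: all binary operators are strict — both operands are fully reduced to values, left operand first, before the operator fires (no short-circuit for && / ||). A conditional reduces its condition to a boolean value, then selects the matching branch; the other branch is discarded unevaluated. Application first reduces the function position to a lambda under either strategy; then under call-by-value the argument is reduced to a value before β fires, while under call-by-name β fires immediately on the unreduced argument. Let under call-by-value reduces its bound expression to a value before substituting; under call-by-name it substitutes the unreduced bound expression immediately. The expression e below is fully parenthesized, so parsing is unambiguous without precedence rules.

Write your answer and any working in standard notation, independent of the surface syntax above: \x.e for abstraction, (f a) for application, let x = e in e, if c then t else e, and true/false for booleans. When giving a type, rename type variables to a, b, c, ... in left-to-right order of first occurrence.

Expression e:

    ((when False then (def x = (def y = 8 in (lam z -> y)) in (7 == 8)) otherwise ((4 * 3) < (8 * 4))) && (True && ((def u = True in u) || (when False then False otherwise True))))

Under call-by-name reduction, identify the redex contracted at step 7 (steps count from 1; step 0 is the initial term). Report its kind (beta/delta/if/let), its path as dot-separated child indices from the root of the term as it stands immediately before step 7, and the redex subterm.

Answer: delta at 1.1 : (true || true)

Derivation:
step 0: ((if false then (let x = (let y = 8 in (\z.y)) in (7 == 8)) else ((4 * 3) < (8 * 4))) && (true && ((let u = true in u) || (if false then false else true))))
step 1: [if@0] (((4 * 3) < (8 * 4)) && (true && ((let u = true in u) || (if false then false else true))))
step 2: [delta@0.0] ((12 < (8 * 4)) && (true && ((let u = true in u) || (if false then false else true))))
step 3: [delta@0.1] ((12 < 32) && (true && ((let u = true in u) || (if false then false else true))))
step 4: [delta@0] (true && (true && ((let u = true in u) || (if false then false else true))))
step 5: [let@1.1.0] (true && (true && (true || (if false then false else true))))
step 6: [if@1.1.1] (true && (true && (true || true)))
step 7: [delta@1.1] (true && (true && true))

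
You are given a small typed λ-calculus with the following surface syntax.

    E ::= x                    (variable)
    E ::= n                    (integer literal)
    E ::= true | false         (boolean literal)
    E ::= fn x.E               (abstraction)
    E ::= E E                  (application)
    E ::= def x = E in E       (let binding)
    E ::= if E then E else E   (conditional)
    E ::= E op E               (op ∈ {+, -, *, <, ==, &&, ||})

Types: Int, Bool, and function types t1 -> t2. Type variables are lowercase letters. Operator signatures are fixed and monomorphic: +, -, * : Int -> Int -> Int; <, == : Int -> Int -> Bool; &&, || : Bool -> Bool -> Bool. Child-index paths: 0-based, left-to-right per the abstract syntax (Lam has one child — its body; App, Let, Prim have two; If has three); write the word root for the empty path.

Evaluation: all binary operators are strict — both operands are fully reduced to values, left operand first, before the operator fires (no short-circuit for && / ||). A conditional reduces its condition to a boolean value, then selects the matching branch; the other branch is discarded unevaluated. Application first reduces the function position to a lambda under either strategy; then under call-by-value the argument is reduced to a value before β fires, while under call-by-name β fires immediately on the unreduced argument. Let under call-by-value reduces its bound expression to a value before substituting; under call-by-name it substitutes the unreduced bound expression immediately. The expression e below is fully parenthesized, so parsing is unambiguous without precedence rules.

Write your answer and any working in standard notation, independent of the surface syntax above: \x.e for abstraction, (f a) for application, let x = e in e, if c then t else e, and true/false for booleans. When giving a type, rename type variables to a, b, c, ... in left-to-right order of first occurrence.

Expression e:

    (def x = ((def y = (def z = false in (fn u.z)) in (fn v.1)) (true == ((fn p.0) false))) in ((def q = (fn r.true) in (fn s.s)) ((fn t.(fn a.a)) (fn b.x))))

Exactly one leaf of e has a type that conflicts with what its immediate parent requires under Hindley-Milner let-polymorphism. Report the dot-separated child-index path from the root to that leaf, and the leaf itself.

Trace:
let z : Bool
z : Bool
\u._ : a -> Bool
let y : forall. a -> Bool
\v._ : b -> Int
  unify Bool ~ Int
  FAIL: mismatch Bool ~ Int

Answer: 0.1.0 : true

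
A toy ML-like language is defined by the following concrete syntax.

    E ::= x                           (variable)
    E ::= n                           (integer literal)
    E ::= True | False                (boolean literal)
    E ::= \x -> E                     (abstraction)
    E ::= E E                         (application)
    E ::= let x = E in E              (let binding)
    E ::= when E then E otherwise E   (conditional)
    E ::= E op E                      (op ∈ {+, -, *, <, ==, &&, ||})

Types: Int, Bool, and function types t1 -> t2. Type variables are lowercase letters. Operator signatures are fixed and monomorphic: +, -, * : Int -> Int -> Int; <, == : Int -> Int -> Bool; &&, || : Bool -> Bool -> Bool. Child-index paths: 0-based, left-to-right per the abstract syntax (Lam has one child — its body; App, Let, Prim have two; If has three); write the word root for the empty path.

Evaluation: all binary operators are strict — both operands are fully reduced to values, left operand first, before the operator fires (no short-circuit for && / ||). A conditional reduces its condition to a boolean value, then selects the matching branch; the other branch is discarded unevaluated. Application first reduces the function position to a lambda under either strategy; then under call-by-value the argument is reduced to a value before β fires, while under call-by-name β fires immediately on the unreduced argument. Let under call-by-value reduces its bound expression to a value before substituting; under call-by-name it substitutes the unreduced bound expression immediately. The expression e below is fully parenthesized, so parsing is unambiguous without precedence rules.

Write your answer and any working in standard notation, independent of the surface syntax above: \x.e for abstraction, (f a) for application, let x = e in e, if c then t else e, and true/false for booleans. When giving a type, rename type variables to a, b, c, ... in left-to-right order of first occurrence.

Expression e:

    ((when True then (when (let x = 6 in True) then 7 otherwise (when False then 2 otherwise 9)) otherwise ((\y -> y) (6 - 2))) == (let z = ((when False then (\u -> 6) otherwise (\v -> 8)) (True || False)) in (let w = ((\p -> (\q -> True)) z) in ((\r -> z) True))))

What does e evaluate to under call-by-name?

Trace:
step 0: ((if true then (if (let x = 6 in true) then 7 else (if false then 2 else 9)) else ((\y.y) (6 - 2))) == (let z = ((if false then (\u.6) else (\v.8)) (true || false)) in (let w = ((\p.(\q.true)) z) in ((\r.z) true))))
step 1: [if@0] ((if (let x = 6 in true) then 7 else (if false then 2 else 9)) == (let z = ((if false then (\u.6) else (\v.8)) (true || false)) in (let w = ((\p.(\q.true)) z) in ((\r.z) true))))
step 2: [let@0.0] ((if true then 7 else (if false then 2 else 9)) == (let z = ((if false then (\u.6) else (\v.8)) (true || false)) in (let w = ((\p.(\q.true)) z) in ((\r.z) true))))
step 3: [if@0] (7 == (let z = ((if false then (\u.6) else (\v.8)) (true || false)) in (let w = ((\p.(\q.true)) z) in ((\r.z) true))))
step 4: [let@1] (7 == (let w = ((\p.(\q.true)) ((if false then (\u.6) else (\v.8)) (true || false))) in ((\r.((if false then (\u.6) else (\v.8)) (true || false))) true)))
step 5: [let@1] (7 == ((\r.((if false then (\u.6) else (\v.8)) (true || false))) true))
step 6: [beta@1] (7 == ((if false then (\u.6) else (\v.8)) (true || false)))
step 7: [if@1.0] (7 == ((\v.8) (true || false)))
step 8: [beta@1] (7 == 8)
step 9: [delta@root] false

Answer: false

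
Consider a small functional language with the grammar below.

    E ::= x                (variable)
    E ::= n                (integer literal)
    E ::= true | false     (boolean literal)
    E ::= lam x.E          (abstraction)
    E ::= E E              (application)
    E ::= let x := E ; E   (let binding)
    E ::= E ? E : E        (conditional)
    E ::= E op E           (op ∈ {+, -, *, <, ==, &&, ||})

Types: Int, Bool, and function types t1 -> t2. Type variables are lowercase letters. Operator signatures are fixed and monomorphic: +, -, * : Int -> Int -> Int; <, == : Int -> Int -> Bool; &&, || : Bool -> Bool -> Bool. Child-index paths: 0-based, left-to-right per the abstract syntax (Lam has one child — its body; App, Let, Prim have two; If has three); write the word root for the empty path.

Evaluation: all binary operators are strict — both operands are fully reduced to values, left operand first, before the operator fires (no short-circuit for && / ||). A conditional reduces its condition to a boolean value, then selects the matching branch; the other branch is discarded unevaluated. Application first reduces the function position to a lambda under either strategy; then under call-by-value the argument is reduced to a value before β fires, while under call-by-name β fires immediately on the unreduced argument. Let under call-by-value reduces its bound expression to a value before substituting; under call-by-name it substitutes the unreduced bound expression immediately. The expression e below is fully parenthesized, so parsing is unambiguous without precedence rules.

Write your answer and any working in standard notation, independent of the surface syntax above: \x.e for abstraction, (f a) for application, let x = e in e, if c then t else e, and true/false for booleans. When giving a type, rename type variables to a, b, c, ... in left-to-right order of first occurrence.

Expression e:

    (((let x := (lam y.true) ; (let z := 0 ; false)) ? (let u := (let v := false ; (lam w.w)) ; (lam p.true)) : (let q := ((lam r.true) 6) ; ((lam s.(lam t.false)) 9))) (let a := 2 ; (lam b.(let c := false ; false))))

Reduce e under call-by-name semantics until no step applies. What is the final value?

Derivation:
step 0: ((if (let x = (\y.true) in (let z = 0 in false)) then (let u = (let v = false in (\w.w)) in (\p.true)) else (let q = ((\r.true) 6) in ((\s.(\t.false)) 9))) (let a = 2 in (\b.(let c = false in false))))
step 1: [let@0.0] ((if (let z = 0 in false) then (let u = (let v = false in (\w.w)) in (\p.true)) else (let q = ((\r.true) 6) in ((\s.(\t.false)) 9))) (let a = 2 in (\b.(let c = false in false))))
step 2: [let@0.0] ((if false then (let u = (let v = false in (\w.w)) in (\p.true)) else (let q = ((\r.true) 6) in ((\s.(\t.false)) 9))) (let a = 2 in (\b.(let c = false in false))))
step 3: [if@0] ((let q = ((\r.true) 6) in ((\s.(\t.false)) 9)) (let a = 2 in (\b.(let c = false in false))))
step 4: [let@0] (((\s.(\t.false)) 9) (let a = 2 in (\b.(let c = false in false))))
step 5: [beta@0] ((\t.false) (let a = 2 in (\b.(let c = false in false))))
step 6: [beta@root] false

Answer: false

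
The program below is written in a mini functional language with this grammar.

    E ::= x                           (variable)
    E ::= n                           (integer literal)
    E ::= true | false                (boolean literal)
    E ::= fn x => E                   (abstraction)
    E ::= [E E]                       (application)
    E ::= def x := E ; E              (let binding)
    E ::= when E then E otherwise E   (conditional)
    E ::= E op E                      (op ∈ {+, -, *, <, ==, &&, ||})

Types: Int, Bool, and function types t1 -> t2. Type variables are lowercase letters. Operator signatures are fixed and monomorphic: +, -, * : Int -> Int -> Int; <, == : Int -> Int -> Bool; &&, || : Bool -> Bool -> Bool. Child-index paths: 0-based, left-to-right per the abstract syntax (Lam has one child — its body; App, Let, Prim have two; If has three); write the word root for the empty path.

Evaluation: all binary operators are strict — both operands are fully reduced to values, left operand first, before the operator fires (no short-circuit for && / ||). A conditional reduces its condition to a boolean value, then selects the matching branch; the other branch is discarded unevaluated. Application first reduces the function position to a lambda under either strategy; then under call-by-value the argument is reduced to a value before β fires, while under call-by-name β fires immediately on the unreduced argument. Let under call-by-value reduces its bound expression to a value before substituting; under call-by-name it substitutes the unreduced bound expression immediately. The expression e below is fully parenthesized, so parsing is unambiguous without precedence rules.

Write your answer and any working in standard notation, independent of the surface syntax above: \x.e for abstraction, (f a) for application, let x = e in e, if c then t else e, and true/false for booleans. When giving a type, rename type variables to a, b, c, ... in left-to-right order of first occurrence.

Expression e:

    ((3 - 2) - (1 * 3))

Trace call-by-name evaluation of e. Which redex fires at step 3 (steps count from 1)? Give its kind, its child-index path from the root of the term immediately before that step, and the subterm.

Answer: delta at root : (1 - 3)

Working:
step 0: ((3 - 2) - (1 * 3))
step 1: [delta@0] (1 - (1 * 3))
step 2: [delta@1] (1 - 3)
step 3: [delta@root] -2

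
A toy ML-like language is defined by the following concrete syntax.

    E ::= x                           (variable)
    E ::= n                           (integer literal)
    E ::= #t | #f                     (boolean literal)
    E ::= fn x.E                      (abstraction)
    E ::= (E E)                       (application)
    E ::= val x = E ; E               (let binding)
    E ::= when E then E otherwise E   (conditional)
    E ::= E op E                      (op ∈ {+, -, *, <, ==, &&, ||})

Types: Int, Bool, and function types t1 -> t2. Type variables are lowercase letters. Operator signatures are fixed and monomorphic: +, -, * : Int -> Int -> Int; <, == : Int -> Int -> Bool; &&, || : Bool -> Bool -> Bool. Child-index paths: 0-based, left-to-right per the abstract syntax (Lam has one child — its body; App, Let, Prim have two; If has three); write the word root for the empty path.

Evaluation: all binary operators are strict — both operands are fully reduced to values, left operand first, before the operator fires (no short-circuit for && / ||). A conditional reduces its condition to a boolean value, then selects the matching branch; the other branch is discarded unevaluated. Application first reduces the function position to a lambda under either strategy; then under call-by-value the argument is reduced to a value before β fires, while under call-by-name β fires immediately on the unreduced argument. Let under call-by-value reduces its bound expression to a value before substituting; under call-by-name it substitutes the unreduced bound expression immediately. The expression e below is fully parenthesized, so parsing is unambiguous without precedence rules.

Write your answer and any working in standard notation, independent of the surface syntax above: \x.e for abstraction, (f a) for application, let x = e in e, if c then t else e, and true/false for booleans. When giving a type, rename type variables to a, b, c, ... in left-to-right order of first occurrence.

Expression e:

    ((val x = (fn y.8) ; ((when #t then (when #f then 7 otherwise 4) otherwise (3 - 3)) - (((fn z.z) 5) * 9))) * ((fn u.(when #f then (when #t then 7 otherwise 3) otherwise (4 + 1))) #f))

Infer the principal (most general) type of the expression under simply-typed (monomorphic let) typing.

Answer: Int

Working:
\y._ : a -> Int
let x : a -> Int
  unify Bool ~ Bool
  unify Bool ~ Bool
  unify Int ~ Int
  unify Int ~ Int
  unify Int ~ Int
  unify Int ~ Int
  unify Int ~ Int
z : b
\z._ : b -> b
  unify b -> b ~ Int -> c
  unify b ~ Int
  unify Int ~ c
_ _ : Int
  unify Int ~ Int
  unify Int ~ Int
  unify Int ~ Int
  unify Int ~ Int
  unify Bool ~ Bool
  unify Bool ~ Bool
  unify Int ~ Int
  unify Int ~ Int
  unify Int ~ Int
  unify Int ~ Int
\u._ : d -> Int
  unify d -> Int ~ Bool -> e
  unify d ~ Bool
  unify Int ~ e
_ _ : Int
  unify Int ~ Int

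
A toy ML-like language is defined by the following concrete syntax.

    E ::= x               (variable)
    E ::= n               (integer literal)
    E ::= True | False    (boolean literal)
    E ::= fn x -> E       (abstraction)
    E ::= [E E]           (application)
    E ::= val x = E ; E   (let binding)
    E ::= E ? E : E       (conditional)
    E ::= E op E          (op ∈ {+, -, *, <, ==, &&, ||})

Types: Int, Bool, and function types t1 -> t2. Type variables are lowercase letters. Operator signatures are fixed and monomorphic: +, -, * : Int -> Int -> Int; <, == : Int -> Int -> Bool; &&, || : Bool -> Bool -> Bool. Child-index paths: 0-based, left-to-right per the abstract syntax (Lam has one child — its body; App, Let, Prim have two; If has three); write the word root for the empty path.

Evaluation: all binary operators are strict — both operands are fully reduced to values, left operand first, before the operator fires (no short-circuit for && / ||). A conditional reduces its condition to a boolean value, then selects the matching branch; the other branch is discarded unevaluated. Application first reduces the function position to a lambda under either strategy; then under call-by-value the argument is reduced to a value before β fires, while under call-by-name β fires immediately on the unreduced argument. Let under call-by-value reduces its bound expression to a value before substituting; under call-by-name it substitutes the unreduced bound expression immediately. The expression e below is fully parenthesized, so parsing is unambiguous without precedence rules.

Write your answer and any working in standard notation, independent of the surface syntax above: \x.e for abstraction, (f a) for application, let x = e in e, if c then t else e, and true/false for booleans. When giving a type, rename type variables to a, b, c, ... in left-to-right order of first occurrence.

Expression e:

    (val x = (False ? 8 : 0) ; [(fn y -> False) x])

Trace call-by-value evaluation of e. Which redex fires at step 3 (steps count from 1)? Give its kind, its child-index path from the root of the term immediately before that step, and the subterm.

Derivation:
step 0: (let x = (if false then 8 else 0) in ((\y.false) x))
step 1: [if@0] (let x = 0 in ((\y.false) x))
step 2: [let@root] ((\y.false) 0)
step 3: [beta@root] false

Answer: beta at root : ((\y.false) 0)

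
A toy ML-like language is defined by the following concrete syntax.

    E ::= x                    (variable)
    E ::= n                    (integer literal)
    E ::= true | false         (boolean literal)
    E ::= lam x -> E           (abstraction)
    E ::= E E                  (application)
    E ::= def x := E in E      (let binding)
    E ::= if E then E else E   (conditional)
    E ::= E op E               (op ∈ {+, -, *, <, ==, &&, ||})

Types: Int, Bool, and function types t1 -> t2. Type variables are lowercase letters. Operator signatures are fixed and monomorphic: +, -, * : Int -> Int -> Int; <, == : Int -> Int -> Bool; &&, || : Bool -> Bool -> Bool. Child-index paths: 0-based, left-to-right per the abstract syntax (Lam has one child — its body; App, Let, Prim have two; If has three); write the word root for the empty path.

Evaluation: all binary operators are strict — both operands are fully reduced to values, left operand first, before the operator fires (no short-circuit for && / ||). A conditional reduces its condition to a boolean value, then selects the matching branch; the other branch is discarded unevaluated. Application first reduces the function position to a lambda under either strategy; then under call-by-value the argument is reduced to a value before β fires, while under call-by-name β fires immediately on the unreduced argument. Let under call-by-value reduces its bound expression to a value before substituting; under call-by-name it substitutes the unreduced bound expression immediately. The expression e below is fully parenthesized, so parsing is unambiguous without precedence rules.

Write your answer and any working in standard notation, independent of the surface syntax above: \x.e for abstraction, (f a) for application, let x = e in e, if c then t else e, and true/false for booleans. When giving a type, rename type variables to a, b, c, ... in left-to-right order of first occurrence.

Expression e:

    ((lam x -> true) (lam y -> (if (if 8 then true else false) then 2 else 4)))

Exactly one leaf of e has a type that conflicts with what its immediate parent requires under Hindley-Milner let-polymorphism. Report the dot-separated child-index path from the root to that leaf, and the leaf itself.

Answer: 1.0.0.0 : 8

Derivation:
\x._ : a -> Bool
  unify Int ~ Bool
  FAIL: mismatch Int ~ Bool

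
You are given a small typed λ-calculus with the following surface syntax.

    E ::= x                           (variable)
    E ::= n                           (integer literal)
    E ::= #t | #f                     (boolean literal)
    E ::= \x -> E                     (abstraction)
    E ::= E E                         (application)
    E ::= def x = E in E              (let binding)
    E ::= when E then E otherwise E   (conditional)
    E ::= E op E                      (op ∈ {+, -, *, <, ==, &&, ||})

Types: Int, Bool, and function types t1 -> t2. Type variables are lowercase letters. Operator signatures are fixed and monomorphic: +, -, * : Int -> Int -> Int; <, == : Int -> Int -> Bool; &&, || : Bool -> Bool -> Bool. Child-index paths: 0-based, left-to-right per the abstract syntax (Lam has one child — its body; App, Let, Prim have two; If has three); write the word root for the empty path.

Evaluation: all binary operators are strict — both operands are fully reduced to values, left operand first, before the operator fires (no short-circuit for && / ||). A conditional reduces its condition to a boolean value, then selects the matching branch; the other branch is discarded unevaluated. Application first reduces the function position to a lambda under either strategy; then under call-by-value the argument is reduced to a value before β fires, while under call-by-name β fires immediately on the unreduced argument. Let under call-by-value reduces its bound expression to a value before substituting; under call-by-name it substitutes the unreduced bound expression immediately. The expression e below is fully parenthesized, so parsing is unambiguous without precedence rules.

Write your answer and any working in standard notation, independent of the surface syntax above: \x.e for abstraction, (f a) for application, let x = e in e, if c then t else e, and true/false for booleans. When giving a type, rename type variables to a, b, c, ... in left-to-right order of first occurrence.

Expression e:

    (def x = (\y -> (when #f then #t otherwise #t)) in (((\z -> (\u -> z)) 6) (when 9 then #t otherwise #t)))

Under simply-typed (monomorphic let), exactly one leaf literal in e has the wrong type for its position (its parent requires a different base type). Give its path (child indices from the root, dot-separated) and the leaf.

Working:
  unify Bool ~ Bool
  unify Bool ~ Bool
\y._ : a -> Bool
let x : a -> Bool
z : b
\u._ : c -> b
\z._ : b -> c -> b
  unify b -> c -> b ~ Int -> d
  unify b ~ Int
  unify c -> Int ~ d
_ _ : c -> Int
  unify Int ~ Bool
  FAIL: mismatch Int ~ Bool

Answer: 1.1.0 : 9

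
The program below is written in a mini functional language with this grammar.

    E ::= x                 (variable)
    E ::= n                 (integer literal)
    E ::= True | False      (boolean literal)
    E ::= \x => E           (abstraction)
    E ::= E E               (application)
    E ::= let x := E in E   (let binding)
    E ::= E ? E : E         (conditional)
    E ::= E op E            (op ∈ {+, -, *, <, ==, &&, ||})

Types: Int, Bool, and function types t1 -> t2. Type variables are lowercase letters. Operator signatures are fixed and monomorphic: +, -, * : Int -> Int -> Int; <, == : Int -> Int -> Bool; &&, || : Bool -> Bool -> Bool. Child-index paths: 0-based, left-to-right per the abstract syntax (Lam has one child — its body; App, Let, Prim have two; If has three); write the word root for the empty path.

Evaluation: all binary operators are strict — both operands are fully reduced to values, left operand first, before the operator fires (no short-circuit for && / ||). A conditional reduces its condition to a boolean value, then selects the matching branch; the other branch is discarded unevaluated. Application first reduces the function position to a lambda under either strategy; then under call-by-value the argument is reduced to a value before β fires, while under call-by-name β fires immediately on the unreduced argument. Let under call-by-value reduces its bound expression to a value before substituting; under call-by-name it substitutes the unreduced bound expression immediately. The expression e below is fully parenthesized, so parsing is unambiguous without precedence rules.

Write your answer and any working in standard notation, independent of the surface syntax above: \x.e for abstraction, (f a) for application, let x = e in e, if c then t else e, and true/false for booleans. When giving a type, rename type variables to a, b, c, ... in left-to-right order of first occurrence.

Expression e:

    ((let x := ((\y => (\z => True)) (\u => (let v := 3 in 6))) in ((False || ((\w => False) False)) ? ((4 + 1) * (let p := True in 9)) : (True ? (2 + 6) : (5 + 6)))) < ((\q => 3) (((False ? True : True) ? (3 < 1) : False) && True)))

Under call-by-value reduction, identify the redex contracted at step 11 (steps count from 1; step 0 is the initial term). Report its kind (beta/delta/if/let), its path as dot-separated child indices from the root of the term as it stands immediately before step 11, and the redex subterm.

Answer: delta at 1.1 : (false && true)

Trace:
step 0: ((let x = ((\y.(\z.true)) (\u.(let v = 3 in 6))) in (if (false || ((\w.false) false)) then ((4 + 1) * (let p = true in 9)) else (if true then (2 + 6) else (5 + 6)))) < ((\q.3) ((if (if false then true else true) then (3 < 1) else false) && true)))
step 1: [beta@0.0] ((let x = (\z.true) in (if (false || ((\w.false) false)) then ((4 + 1) * (let p = true in 9)) else (if true then (2 + 6) else (5 + 6)))) < ((\q.3) ((if (if false then true else true) then (3 < 1) else false) && true)))
step 2: [let@0] ((if (false || ((\w.false) false)) then ((4 + 1) * (let p = true in 9)) else (if true then (2 + 6) else (5 + 6))) < ((\q.3) ((if (if false then true else true) then (3 < 1) else false) && true)))
step 3: [beta@0.0.1] ((if (false || false) then ((4 + 1) * (let p = true in 9)) else (if true then (2 + 6) else (5 + 6))) < ((\q.3) ((if (if false then true else true) then (3 < 1) else false) && true)))
step 4: [delta@0.0] ((if false then ((4 + 1) * (let p = true in 9)) else (if true then (2 + 6) else (5 + 6))) < ((\q.3) ((if (if false then true else true) then (3 < 1) else false) && true)))
step 5: [if@0] ((if true then (2 + 6) else (5 + 6)) < ((\q.3) ((if (if false then true else true) then (3 < 1) else false) && true)))
step 6: [if@0] ((2 + 6) < ((\q.3) ((if (if false then true else true) then (3 < 1) else false) && true)))
step 7: [delta@0] (8 < ((\q.3) ((if (if false then true else true) then (3 < 1) else false) && true)))
step 8: [if@1.1.0.0] (8 < ((\q.3) ((if true then (3 < 1) else false) && true)))
step 9: [if@1.1.0] (8 < ((\q.3) ((3 < 1) && true)))
step 10: [delta@1.1.0] (8 < ((\q.3) (false && true)))
step 11: [delta@1.1] (8 < ((\q.3) false))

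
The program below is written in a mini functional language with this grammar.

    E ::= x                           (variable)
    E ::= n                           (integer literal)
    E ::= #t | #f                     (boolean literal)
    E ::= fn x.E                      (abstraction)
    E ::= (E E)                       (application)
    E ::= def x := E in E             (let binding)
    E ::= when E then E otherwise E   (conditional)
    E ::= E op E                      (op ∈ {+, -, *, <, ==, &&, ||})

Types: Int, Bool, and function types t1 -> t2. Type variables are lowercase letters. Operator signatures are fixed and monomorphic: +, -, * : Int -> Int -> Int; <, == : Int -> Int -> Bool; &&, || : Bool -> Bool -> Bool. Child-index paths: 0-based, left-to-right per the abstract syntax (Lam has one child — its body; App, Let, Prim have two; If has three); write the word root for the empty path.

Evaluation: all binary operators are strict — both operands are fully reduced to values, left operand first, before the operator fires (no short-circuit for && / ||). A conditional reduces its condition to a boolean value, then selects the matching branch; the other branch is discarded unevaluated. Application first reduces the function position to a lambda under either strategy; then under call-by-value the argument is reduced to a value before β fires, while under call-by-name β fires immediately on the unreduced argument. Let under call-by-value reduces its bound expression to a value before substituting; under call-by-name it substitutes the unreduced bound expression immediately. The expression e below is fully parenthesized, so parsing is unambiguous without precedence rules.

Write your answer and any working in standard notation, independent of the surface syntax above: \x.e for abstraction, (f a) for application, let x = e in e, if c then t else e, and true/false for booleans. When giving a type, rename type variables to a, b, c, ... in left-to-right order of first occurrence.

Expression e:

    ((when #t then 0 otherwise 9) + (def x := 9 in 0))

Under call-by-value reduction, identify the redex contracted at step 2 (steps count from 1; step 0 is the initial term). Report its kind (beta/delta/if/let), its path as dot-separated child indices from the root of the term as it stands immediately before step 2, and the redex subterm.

Working:
step 0: ((if true then 0 else 9) + (let x = 9 in 0))
step 1: [if@0] (0 + (let x = 9 in 0))
step 2: [let@1] (0 + 0)

Answer: let at 1 : (let x = 9 in 0)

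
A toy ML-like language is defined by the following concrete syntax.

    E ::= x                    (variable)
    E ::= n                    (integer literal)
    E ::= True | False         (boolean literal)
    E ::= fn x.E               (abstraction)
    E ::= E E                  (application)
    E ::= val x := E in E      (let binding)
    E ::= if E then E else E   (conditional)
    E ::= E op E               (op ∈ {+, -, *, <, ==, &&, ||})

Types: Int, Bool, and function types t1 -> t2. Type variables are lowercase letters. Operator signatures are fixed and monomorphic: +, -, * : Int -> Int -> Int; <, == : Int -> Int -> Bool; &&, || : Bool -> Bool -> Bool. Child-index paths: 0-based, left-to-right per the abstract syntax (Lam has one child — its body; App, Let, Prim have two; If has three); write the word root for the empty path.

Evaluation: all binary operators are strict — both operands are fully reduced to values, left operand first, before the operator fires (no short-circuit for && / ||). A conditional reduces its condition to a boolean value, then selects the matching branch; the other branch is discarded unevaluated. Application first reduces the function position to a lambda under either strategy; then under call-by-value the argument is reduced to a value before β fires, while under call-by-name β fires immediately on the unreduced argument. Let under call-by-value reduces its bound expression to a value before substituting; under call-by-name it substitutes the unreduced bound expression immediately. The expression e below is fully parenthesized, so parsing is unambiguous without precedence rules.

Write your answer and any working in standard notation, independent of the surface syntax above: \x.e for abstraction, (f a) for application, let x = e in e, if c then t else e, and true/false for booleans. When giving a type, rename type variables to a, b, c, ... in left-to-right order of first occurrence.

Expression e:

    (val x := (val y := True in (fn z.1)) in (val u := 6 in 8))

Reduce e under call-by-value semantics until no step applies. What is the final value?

Answer: 8

Trace:
step 0: (let x = (let y = true in (\z.1)) in (let u = 6 in 8))
step 1: [let@0] (let x = (\z.1) in (let u = 6 in 8))
step 2: [let@root] (let u = 6 in 8)
step 3: [let@root] 8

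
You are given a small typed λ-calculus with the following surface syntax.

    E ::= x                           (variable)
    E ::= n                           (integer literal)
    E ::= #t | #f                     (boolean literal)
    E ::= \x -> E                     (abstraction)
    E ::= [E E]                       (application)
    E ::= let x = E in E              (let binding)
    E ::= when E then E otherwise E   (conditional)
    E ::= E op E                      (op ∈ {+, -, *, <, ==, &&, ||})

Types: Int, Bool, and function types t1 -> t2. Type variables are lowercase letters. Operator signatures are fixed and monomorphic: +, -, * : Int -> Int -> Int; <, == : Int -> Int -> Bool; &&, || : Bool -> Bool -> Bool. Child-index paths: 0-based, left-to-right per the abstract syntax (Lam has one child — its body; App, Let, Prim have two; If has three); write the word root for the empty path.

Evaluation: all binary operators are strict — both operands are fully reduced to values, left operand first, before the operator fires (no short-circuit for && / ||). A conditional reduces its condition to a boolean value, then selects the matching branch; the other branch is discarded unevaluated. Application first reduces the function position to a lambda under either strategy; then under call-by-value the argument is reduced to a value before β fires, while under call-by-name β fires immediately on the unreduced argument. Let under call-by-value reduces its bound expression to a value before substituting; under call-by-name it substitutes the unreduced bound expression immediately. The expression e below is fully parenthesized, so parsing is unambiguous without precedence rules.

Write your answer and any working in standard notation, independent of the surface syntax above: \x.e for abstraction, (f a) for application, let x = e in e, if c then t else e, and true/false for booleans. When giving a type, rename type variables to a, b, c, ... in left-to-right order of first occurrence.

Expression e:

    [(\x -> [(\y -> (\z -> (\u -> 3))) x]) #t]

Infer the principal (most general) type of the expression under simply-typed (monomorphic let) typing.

Working:
\u._ : d -> Int
\z._ : c -> d -> Int
\y._ : b -> c -> d -> Int
x : a
  unify b -> c -> d -> Int ~ a -> e
  unify b ~ a
  unify c -> d -> Int ~ e
_ _ : c -> d -> Int
\x._ : a -> c -> d -> Int
  unify a -> c -> d -> Int ~ Bool -> f
  unify a ~ Bool
  unify c -> d -> Int ~ f
_ _ : c -> d -> Int

Answer: a -> b -> Int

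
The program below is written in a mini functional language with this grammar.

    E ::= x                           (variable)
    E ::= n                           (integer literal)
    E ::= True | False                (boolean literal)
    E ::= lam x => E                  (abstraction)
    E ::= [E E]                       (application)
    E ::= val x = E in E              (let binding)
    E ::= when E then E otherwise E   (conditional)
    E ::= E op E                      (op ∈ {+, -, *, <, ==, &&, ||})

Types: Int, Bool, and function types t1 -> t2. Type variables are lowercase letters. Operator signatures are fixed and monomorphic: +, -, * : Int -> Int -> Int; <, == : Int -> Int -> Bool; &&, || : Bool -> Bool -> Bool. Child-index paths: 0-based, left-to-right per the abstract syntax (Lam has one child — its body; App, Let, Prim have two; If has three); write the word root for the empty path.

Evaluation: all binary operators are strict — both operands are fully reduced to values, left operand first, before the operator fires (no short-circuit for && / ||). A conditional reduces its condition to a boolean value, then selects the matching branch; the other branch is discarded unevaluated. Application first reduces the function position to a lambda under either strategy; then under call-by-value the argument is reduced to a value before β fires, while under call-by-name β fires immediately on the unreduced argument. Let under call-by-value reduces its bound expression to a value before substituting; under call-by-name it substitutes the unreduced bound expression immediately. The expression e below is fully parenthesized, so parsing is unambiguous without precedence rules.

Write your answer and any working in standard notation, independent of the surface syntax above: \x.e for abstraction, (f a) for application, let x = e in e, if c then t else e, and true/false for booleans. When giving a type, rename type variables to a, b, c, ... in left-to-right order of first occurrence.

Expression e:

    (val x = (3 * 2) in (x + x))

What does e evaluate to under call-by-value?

Answer: 12

Derivation:
step 0: (let x = (3 * 2) in (x + x))
step 1: [delta@0] (let x = 6 in (x + x))
step 2: [let@root] (6 + 6)
step 3: [delta@root] 12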